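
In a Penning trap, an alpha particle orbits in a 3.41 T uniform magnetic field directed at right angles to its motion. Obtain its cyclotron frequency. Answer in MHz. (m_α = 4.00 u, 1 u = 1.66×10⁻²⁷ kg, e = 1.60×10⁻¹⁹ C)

f = qB/(2πm) = (2×1.60×10^-19)(3.41) / [2π(6.64×10^-27)] = 2.62×10^7 Hz.

f ≈ 26.2 MHz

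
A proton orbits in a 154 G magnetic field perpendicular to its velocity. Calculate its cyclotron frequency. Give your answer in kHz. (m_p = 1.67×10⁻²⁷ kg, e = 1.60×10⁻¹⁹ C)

f = qB/(2πm) = (1×1.60×10^-19)(0.0154) / [2π(1.67×10^-27)] = 2.35×10^5 Hz.

f ≈ 235 kHz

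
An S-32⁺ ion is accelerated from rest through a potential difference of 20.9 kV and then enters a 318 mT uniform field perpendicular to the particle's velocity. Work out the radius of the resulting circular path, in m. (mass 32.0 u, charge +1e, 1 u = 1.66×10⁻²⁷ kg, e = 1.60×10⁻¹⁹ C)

r ≈ 0.370 m

The kinetic energy gained is K = qV = (1×1.60×10^-19)(2.09×10^4) = 3.34×10^-15 J.
v = √(2K/m) = 3.55×10^5 m/s.
r = mv/(qB) = (5.31×10^-26)(3.55×10^5) / [(1×1.60×10^-19)(0.318)] = 0.370 m.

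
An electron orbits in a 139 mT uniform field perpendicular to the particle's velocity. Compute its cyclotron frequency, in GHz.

f ≈ 3.89 GHz

f = qB/(2πm) = (1×1.60×10^-19)(0.139) / [2π(9.11×10^-31)] = 3.89×10^9 Hz.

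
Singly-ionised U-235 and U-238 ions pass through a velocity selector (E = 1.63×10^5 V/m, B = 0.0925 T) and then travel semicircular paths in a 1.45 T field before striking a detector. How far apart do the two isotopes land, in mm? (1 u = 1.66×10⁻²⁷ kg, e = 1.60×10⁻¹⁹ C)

Both emerge at v = E/B₁ = 1.76×10^6 m/s.
r = mv/(qB₂), so r₁ = 2.9630 m and r₂ = 3.0008 m, giving Δr = 0.0378 m.
After a semicircle each ion lands a diameter 2r from the entry slit, so the separation is 2Δr = 0.0757 m.

Δd ≈ 75.7 mm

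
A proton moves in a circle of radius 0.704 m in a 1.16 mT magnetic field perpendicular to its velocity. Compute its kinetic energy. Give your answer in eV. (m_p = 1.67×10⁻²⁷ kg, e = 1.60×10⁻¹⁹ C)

v = qBr/m = (1×1.60×10^-19)(1.16×10^-3)(0.704) / (1.67×10^-27) = 7.82×10^4 m/s.
K = ½mv² = 0.5·(1.67×10^-27)·(7.82×10^4)² = 5.11×10^-18 J = 31.9 eV.

K ≈ 31.9 eV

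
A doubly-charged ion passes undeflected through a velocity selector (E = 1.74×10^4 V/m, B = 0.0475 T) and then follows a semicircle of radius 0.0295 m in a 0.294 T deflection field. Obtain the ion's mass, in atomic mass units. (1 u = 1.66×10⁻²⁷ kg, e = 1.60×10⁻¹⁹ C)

v = E/B₁ = 3.66×10^5 m/s.
From r = mv/(qB₂), m = qB₂r/v = (2×1.60×10^-19)(0.294)(0.0295) / (3.66×10^5) = 7.58×10^-27 kg.
In atomic mass units: m = 7.58×10^-27 / 1.66×10^-27 = 4.56 u.

m ≈ 4.56 u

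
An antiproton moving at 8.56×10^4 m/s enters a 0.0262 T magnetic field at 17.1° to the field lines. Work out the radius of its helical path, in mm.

Only the perpendicular component v⊥ = v sin17.1° = 2.52×10^4 m/s is bent by the field.
r = m v⊥ /(qB) = (1.67×10^-27)(2.52×10^4) / [(1×1.60×10^-19)(0.0262)] = 0.0100 m.

r ≈ 10.0 mm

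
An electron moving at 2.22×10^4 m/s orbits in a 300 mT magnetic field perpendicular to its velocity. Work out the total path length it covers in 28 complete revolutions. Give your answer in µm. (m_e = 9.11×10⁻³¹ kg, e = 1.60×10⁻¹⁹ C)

r = mv/(qB) = 4.21×10^-7 m, so one revolution covers 2πr = 2.65×10^-6 m.
In 28 revolutions: L = 28·2πr = 7.41×10^-5 m.

L ≈ 74.1 µm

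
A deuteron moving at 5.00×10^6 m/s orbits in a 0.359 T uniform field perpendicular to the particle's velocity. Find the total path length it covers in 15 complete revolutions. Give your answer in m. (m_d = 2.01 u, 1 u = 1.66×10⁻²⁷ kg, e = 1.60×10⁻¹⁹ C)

L ≈ 27.4 m

r = mv/(qB) = 0.290 m, so one revolution covers 2πr = 1.82 m.
In 15 revolutions: L = 15·2πr = 27.4 m.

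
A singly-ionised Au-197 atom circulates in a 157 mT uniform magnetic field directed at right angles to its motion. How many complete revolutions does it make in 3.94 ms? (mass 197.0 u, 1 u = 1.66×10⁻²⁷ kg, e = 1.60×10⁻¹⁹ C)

N = 48

T = 2πm/(qB) = 2π(3.2702×10^-25) / [(1×1.60×10^-19)(0.157)] = 8.1796×10^-5 s.
N = t/T = 3.94×10^-3 / 8.1796×10^-5 ≈ 48.17, so 48 complete revolutions.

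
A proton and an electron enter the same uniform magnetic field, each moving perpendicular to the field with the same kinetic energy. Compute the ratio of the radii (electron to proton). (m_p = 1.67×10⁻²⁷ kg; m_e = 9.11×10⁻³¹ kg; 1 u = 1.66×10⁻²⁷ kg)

r = √(2mK)/(qB) ⇒ at equal K, r ∝ √m/q.
r_{electron}/r_{proton} = 0.0234.

ratio ≈ 0.0234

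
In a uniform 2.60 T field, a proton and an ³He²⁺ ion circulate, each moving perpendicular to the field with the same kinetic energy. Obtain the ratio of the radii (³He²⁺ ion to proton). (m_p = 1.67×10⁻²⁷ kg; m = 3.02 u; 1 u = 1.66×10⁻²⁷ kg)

r = √(2mK)/(qB) ⇒ at equal K, r ∝ √m/q.
r_{³He²⁺ ion}/r_{proton} = 0.866.

ratio ≈ 0.866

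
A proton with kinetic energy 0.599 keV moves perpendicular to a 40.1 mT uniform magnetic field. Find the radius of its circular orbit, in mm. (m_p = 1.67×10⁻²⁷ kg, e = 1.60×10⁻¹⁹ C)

Convert the energy: K = 0.599 keV = 9.58×10^-17 J.
v = √(2K/m) = √(2·9.58×10^-17/1.67×10^-27) = 3.39×10^5 m/s.
r = mv/(qB) = (1.67×10^-27)(3.39×10^5) / [(1×1.60×10^-19)(0.0401)] = 0.0882 m.

r ≈ 88.2 mm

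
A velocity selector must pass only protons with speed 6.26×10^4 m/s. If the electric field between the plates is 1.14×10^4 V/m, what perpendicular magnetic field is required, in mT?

qE = qvB ⇒ B = E/v = (1.14×10^4) / (6.26×10^4) = 0.182 T.

B ≈ 182 mT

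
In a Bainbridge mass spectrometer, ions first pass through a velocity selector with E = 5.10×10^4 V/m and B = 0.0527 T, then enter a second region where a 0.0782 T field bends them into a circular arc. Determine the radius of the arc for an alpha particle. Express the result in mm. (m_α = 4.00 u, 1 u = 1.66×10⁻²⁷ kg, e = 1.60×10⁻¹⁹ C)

The selector passes v = E/B = 5.10×10^4/0.0527 = 9.68×10^5 m/s.
In the deflection region, r = mv/(qB₂) = (6.64×10^-27)(9.68×10^5) / [(2×1.60×10^-19)(0.0782)] = 0.257 m.

r ≈ 257 mm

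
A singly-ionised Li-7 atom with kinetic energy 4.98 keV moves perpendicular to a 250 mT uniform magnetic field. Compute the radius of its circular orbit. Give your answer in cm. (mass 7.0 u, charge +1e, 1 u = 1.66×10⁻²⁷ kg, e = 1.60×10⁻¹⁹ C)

Convert the energy: K = 4.98 keV = 7.97×10^-16 J.
v = √(2K/m) = √(2·7.97×10^-16/1.16×10^-26) = 3.70×10^5 m/s.
r = mv/(qB) = (1.16×10^-26)(3.70×10^5) / [(1×1.60×10^-19)(0.250)] = 0.108 m.

r ≈ 10.8 cm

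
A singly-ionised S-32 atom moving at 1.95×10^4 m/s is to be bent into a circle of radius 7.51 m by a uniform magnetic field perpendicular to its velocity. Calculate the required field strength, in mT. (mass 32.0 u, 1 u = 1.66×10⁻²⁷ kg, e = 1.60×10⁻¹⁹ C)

qvB = mv²/r gives B = mv/(qr).
B = (5.31×10^-26)(1.95×10^4) / [(1×1.60×10^-19)(7.51)] = 8.62×10^-4 T.

B ≈ 0.862 mT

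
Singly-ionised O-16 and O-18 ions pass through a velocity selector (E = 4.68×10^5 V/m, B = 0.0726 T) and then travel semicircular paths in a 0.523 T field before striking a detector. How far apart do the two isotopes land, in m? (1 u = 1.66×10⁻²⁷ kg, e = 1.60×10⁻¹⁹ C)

Δd ≈ 0.512 m

Both emerge at v = E/B₁ = 6.45×10^6 m/s.
r = mv/(qB₂), so r₁ = 2.046 m and r₂ = 2.302 m, giving Δr = 0.256 m.
After a semicircle each ion lands a diameter 2r from the entry slit, so the separation is 2Δr = 0.512 m.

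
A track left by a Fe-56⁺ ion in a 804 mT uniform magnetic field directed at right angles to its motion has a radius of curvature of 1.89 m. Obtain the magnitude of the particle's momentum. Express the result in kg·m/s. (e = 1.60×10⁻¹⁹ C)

Since qvB = mv²/r, the momentum p = mv = qBr.
p = (1×1.60×10^-19)(0.804)(1.89) = 2.43×10^-19 kg·m/s.

p ≈ 2.43×10^-19 kg·m/s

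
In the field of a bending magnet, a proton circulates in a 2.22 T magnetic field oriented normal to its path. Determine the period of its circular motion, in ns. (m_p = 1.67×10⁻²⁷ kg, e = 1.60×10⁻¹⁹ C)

T ≈ 29.5 ns

The cyclotron period is independent of speed: T = 2πm/(qB).
T = 2π(1.67×10^-27) / [(1×1.60×10^-19)(2.22)] = 2.95×10^-8 s.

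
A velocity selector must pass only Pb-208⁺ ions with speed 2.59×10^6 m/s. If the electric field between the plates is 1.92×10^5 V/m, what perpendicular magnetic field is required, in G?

qE = qvB ⇒ B = E/v = (1.92×10^5) / (2.59×10^6) = 0.0741 T.

B ≈ 741 G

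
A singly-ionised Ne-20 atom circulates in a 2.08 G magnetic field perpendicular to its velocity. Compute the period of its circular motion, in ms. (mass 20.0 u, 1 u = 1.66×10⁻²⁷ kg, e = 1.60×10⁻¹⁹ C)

T ≈ 6.27 ms

The cyclotron period is independent of speed: T = 2πm/(qB).
T = 2π(3.32×10^-26) / [(1×1.60×10^-19)(2.08×10^-4)] = 6.27×10^-3 s.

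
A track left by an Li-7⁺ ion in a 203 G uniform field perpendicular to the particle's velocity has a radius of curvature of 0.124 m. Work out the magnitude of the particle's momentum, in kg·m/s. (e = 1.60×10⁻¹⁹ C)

Since qvB = mv²/r, the momentum p = mv = qBr.
p = (1×1.60×10^-19)(0.0203)(0.124) = 4.03×10^-22 kg·m/s.

p ≈ 4.03×10^-22 kg·m/s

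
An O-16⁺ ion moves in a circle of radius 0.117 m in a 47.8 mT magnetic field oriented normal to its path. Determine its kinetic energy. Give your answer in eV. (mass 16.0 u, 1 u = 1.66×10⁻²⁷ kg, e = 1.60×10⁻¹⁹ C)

K ≈ 94.2 eV

v = qBr/m = (1×1.60×10^-19)(0.0478)(0.117) / (2.66×10^-26) = 3.37×10^4 m/s.
K = ½mv² = 0.5·(2.66×10^-26)·(3.37×10^4)² = 1.51×10^-17 J = 94.2 eV.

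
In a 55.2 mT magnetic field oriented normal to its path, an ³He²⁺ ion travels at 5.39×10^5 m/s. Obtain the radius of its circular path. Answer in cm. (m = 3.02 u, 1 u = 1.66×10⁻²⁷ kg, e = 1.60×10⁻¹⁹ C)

r ≈ 15.3 cm

The magnetic force provides the centripetal force: qvB = mv²/r, so r = mv/(qB).
r = (5.01×10^-27 kg)(5.39×10^5 m/s) / [(2×1.60×10^-19 C)(0.0552 T)] = 0.153 m.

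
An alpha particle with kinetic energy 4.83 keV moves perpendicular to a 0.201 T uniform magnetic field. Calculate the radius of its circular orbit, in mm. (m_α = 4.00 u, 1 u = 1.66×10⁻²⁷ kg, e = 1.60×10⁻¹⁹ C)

r ≈ 49.8 mm

Convert the energy: K = 4.83 keV = 7.73×10^-16 J.
v = √(2K/m) = √(2·7.73×10^-16/6.64×10^-27) = 4.82×10^5 m/s.
r = mv/(qB) = (6.64×10^-27)(4.82×10^5) / [(2×1.60×10^-19)(0.201)] = 0.0498 m.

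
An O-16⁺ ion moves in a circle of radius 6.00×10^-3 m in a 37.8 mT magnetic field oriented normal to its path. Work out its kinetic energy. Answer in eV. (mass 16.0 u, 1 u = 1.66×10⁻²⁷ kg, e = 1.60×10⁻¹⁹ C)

v = qBr/m = (1×1.60×10^-19)(0.0378)(6.00×10^-3) / (2.66×10^-26) = 1370 m/s.
K = ½mv² = 0.5·(2.66×10^-26)·(1370)² = 2.48×10^-20 J = 0.155 eV.

K ≈ 0.155 eV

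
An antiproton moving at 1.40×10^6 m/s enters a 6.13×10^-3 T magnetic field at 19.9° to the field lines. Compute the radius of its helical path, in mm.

Only the perpendicular component v⊥ = v sin19.9° = 4.77×10^5 m/s is bent by the field.
r = m v⊥ /(qB) = (1.67×10^-27)(4.77×10^5) / [(1×1.60×10^-19)(6.13×10^-3)] = 0.811 m.

r ≈ 811 mm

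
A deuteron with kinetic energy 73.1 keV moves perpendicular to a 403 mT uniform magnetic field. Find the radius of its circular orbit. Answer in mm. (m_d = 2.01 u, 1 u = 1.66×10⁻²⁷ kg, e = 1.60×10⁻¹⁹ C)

Convert the energy: K = 73.1 keV = 1.17×10^-14 J.
v = √(2K/m) = √(2·1.17×10^-14/3.34×10^-27) = 2.65×10^6 m/s.
r = mv/(qB) = (3.34×10^-27)(2.65×10^6) / [(1×1.60×10^-19)(0.403)] = 0.137 m.

r ≈ 137 mm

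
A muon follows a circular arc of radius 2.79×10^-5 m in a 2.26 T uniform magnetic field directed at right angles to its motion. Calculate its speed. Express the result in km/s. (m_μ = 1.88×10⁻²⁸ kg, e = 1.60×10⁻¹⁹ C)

v ≈ 53.7 km/s

From qvB = mv²/r, v = qBr/m.
v = (1×1.60×10^-19)(2.26)(2.79×10^-5) / (1.88×10^-28) = 5.37×10^4 m/s.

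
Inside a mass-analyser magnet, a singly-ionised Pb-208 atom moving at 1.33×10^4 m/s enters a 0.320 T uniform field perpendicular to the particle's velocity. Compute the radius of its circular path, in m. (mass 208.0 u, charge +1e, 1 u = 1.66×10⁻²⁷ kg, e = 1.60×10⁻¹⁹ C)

The magnetic force provides the centripetal force: qvB = mv²/r, so r = mv/(qB).
r = (3.45×10^-25 kg)(1.33×10^4 m/s) / [(1×1.60×10^-19 C)(0.320 T)] = 0.0897 m.

r ≈ 0.0897 m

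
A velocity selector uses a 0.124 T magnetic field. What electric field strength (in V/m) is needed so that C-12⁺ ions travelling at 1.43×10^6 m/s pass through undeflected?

E ≈ 1.77×10^5 V/m

qE = qvB ⇒ E = vB = (1.43×10^6)(0.124) = 1.77×10^5 V/m.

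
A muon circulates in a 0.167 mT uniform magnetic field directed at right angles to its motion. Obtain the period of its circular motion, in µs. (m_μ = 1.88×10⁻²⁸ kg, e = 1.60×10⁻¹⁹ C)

The cyclotron period is independent of speed: T = 2πm/(qB).
T = 2π(1.88×10^-28) / [(1×1.60×10^-19)(1.67×10^-4)] = 4.42×10^-5 s.

T ≈ 44.2 µs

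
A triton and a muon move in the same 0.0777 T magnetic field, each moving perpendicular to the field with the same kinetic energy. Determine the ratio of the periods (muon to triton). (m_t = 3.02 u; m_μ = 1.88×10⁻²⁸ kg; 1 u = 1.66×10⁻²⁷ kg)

ratio ≈ 0.0375

T = 2πm/(qB) is independent of speed, so T₂/T₁ = (m₂/q₂)/(m₁/q₁).
T_{muon}/T_{triton} = (1.88×10^-28/1e) / (5.01×10^-27/1e) = 0.0375.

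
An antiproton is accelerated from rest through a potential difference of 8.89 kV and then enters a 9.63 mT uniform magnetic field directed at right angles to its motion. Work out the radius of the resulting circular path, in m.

r ≈ 1.41 m

The kinetic energy gained is K = qV = (1×1.60×10^-19)(8890) = 1.42×10^-15 J.
v = √(2K/m) = 1.31×10^6 m/s.
r = mv/(qB) = (1.67×10^-27)(1.31×10^6) / [(1×1.60×10^-19)(9.63×10^-3)] = 1.41 m.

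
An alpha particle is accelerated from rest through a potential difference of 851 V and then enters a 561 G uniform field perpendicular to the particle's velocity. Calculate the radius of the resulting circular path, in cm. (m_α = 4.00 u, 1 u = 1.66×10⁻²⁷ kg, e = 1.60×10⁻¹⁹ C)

r ≈ 10.6 cm

The kinetic energy gained is K = qV = (2×1.60×10^-19)(851) = 2.72×10^-16 J.
v = √(2K/m) = 2.86×10^5 m/s.
r = mv/(qB) = (6.64×10^-27)(2.86×10^5) / [(2×1.60×10^-19)(0.0561)] = 0.106 m.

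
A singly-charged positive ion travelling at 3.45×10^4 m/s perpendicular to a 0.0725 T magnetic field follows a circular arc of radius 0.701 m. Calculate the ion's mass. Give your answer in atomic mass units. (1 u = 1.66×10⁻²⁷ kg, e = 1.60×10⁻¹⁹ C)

m ≈ 142 u

qvB = mv²/r ⇒ m = qBr/v.
m = (1×1.60×10^-19)(0.0725)(0.701) / (3.45×10^4) = 2.36×10^-25 kg = 142 u.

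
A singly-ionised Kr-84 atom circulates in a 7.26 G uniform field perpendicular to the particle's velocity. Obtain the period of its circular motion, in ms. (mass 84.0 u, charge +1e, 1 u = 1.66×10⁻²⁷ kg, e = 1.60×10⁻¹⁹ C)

T ≈ 7.54 ms

The cyclotron period is independent of speed: T = 2πm/(qB).
T = 2π(1.39×10^-25) / [(1×1.60×10^-19)(7.26×10^-4)] = 7.54×10^-3 s.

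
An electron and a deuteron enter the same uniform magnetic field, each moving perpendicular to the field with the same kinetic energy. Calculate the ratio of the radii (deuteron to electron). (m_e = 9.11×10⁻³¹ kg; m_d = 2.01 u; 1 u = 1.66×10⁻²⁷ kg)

r = √(2mK)/(qB) ⇒ at equal K, r ∝ √m/q.
r_{deuteron}/r_{electron} = 60.5.

ratio ≈ 60.5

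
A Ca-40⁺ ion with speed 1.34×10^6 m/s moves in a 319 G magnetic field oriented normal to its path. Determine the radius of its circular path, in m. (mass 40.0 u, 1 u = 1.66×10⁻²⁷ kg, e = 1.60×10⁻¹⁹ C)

The magnetic force provides the centripetal force: qvB = mv²/r, so r = mv/(qB).
r = (6.64×10^-26 kg)(1.34×10^6 m/s) / [(1×1.60×10^-19 C)(0.0319 T)] = 17.4 m.

r ≈ 17.4 m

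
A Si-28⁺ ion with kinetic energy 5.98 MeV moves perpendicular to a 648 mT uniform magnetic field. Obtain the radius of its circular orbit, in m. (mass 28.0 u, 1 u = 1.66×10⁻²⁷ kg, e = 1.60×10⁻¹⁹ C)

r ≈ 2.88 m

Convert the energy: K = 5.98 MeV = 9.57×10^-13 J.
v = √(2K/m) = √(2·9.57×10^-13/4.65×10^-26) = 6.42×10^6 m/s.
r = mv/(qB) = (4.65×10^-26)(6.42×10^6) / [(1×1.60×10^-19)(0.648)] = 2.88 m.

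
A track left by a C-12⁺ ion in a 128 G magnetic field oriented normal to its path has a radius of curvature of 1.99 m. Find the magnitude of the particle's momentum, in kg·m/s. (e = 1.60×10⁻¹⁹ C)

Since qvB = mv²/r, the momentum p = mv = qBr.
p = (1×1.60×10^-19)(0.0128)(1.99) = 4.08×10^-21 kg·m/s.

p ≈ 4.08×10^-21 kg·m/s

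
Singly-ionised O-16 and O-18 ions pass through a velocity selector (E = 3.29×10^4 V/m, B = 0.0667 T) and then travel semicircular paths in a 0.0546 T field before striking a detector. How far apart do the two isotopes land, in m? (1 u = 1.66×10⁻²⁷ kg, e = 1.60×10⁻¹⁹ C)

Δd ≈ 0.375 m

Both emerge at v = E/B₁ = 4.93×10^5 m/s.
r = mv/(qB₂), so r₁ = 1.500 m and r₂ = 1.687 m, giving Δr = 0.187 m.
After a semicircle each ion lands a diameter 2r from the entry slit, so the separation is 2Δr = 0.375 m.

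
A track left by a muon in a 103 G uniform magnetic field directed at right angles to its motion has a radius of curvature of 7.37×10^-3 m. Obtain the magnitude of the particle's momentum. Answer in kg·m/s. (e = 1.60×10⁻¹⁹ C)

Since qvB = mv²/r, the momentum p = mv = qBr.
p = (1×1.60×10^-19)(0.0103)(7.37×10^-3) = 1.21×10^-23 kg·m/s.

p ≈ 1.21×10^-23 kg·m/s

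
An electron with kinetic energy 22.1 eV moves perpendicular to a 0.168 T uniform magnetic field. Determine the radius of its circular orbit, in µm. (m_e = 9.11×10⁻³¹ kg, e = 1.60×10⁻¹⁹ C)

r ≈ 94.4 µm

Convert the energy: K = 22.1 eV = 3.54×10^-18 J.
v = √(2K/m) = √(2·3.54×10^-18/9.11×10^-31) = 2.79×10^6 m/s.
r = mv/(qB) = (9.11×10^-31)(2.79×10^6) / [(1×1.60×10^-19)(0.168)] = 9.44×10^-5 m.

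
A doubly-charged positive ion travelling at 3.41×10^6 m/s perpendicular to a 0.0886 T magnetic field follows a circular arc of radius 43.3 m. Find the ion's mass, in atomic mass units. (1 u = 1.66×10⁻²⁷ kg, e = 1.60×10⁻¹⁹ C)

m ≈ 217 u

qvB = mv²/r ⇒ m = qBr/v.
m = (2×1.60×10^-19)(0.0886)(43.3) / (3.41×10^6) = 3.60×10^-25 kg = 217 u.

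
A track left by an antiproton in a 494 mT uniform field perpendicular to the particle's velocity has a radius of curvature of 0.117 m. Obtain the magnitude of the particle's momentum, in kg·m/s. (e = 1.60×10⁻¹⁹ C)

Since qvB = mv²/r, the momentum p = mv = qBr.
p = (1×1.60×10^-19)(0.494)(0.117) = 9.25×10^-21 kg·m/s.

p ≈ 9.25×10^-21 kg·m/s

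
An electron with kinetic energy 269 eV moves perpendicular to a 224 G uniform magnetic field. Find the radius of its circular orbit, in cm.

r ≈ 0.247 cm

Convert the energy: K = 269 eV = 4.30×10^-17 J.
v = √(2K/m) = √(2·4.30×10^-17/9.11×10^-31) = 9.72×10^6 m/s.
r = mv/(qB) = (9.11×10^-31)(9.72×10^6) / [(1×1.60×10^-19)(0.0224)] = 2.47×10^-3 m.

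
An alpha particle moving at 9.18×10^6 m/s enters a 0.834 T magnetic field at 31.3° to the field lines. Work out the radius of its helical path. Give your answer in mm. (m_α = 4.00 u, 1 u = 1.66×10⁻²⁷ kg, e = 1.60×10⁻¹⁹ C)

Only the perpendicular component v⊥ = v sin31.3° = 4.77×10^6 m/s is bent by the field.
r = m v⊥ /(qB) = (6.64×10^-27)(4.77×10^6) / [(2×1.60×10^-19)(0.834)] = 0.119 m.

r ≈ 119 mm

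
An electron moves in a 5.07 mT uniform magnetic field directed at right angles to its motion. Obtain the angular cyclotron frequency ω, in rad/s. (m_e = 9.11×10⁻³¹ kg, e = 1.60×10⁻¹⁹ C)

ω = qB/m = (1×1.60×10^-19)(5.07×10^-3) / (9.11×10^-31) = 8.90×10^8 rad/s.

ω ≈ 8.90×10^8 rad/s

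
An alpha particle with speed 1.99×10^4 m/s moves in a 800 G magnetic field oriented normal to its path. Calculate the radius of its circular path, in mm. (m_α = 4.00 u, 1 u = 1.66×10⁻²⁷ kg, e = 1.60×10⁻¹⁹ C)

r ≈ 5.16 mm

The magnetic force provides the centripetal force: qvB = mv²/r, so r = mv/(qB).
r = (6.64×10^-27 kg)(1.99×10^4 m/s) / [(2×1.60×10^-19 C)(0.0800 T)] = 5.16×10^-3 m.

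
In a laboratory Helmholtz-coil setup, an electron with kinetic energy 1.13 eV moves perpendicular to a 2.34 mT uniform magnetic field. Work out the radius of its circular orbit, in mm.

Convert the energy: K = 1.13 eV = 1.81×10^-19 J.
v = √(2K/m) = √(2·1.81×10^-19/9.11×10^-31) = 6.30×10^5 m/s.
r = mv/(qB) = (9.11×10^-31)(6.30×10^5) / [(1×1.60×10^-19)(2.34×10^-3)] = 1.53×10^-3 m.

r ≈ 1.53 mm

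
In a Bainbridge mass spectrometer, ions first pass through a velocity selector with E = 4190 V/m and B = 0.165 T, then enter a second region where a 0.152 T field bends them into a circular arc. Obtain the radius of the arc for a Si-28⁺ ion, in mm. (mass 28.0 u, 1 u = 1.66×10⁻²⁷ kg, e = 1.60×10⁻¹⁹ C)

r ≈ 48.5 mm

The selector passes v = E/B = 4190/0.165 = 2.54×10^4 m/s.
In the deflection region, r = mv/(qB₂) = (4.65×10^-26)(2.54×10^4) / [(1×1.60×10^-19)(0.152)] = 0.0485 m.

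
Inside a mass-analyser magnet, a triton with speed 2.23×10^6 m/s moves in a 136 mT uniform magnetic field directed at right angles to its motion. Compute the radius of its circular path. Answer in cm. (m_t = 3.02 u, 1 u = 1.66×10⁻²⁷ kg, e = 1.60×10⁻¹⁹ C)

The magnetic force provides the centripetal force: qvB = mv²/r, so r = mv/(qB).
r = (5.01×10^-27 kg)(2.23×10^6 m/s) / [(1×1.60×10^-19 C)(0.136 T)] = 0.514 m.

r ≈ 51.4 cm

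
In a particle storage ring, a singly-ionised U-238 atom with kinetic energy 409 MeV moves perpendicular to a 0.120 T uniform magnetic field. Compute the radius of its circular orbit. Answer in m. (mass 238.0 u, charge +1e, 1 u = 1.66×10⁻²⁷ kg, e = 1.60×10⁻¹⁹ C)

r ≈ 375 m

Convert the energy: K = 409 MeV = 6.54×10^-11 J.
v = √(2K/m) = √(2·6.54×10^-11/3.95×10^-25) = 1.82×10^7 m/s.
r = mv/(qB) = (3.95×10^-25)(1.82×10^7) / [(1×1.60×10^-19)(0.120)] = 375 m.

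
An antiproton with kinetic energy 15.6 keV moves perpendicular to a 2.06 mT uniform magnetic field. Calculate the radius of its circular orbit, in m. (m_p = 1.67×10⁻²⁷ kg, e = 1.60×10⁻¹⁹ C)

r ≈ 8.76 m

Convert the energy: K = 15.6 keV = 2.50×10^-15 J.
v = √(2K/m) = √(2·2.50×10^-15/1.67×10^-27) = 1.73×10^6 m/s.
r = mv/(qB) = (1.67×10^-27)(1.73×10^6) / [(1×1.60×10^-19)(2.06×10^-3)] = 8.76 m.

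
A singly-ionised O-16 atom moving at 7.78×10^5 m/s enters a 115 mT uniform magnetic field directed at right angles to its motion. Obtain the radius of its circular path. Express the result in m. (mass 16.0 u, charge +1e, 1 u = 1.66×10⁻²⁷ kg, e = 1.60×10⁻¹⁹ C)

The magnetic force provides the centripetal force: qvB = mv²/r, so r = mv/(qB).
r = (2.66×10^-26 kg)(7.78×10^5 m/s) / [(1×1.60×10^-19 C)(0.115 T)] = 1.12 m.

r ≈ 1.12 m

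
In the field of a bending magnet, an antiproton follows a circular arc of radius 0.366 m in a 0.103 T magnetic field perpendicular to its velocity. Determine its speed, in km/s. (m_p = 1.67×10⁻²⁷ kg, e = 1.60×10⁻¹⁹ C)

v ≈ 3610 km/s

From qvB = mv²/r, v = qBr/m.
v = (1×1.60×10^-19)(0.103)(0.366) / (1.67×10^-27) = 3.61×10^6 m/s.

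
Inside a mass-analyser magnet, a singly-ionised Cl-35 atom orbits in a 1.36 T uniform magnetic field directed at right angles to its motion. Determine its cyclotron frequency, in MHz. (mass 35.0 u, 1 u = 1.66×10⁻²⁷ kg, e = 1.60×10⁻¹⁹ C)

f = qB/(2πm) = (1×1.60×10^-19)(1.36) / [2π(5.81×10^-26)] = 5.96×10^5 Hz.

f ≈ 0.596 MHz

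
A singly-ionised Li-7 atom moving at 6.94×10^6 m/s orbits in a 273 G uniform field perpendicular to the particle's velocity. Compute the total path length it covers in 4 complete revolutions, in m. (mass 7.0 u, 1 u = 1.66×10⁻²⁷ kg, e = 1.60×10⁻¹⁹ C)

r = mv/(qB) = 18.5 m, so one revolution covers 2πr = 116 m.
In 4 revolutions: L = 4·2πr = 464 m.

L ≈ 464 m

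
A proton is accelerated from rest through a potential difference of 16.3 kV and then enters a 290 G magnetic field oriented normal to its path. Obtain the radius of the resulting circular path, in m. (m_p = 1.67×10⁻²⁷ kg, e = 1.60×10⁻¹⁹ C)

The kinetic energy gained is K = qV = (1×1.60×10^-19)(1.63×10^4) = 2.61×10^-15 J.
v = √(2K/m) = 1.77×10^6 m/s.
r = mv/(qB) = (1.67×10^-27)(1.77×10^6) / [(1×1.60×10^-19)(0.0290)] = 0.636 m.

r ≈ 0.636 m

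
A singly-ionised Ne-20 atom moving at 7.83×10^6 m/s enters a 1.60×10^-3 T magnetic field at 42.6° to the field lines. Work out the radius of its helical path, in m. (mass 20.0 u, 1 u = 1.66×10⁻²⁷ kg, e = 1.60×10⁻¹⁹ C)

r ≈ 687 m

Only the perpendicular component v⊥ = v sin42.6° = 5.30×10^6 m/s is bent by the field.
r = m v⊥ /(qB) = (3.32×10^-26)(5.30×10^6) / [(1×1.60×10^-19)(1.60×10^-3)] = 687 m.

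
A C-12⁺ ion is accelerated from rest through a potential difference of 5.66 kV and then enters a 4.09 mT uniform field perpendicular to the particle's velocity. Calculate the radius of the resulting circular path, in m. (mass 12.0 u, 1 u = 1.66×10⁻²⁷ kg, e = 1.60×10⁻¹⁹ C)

The kinetic energy gained is K = qV = (1×1.60×10^-19)(5660) = 9.06×10^-16 J.
v = √(2K/m) = 3.02×10^5 m/s.
r = mv/(qB) = (1.99×10^-26)(3.02×10^5) / [(1×1.60×10^-19)(4.09×10^-3)] = 9.18 m.

r ≈ 9.18 m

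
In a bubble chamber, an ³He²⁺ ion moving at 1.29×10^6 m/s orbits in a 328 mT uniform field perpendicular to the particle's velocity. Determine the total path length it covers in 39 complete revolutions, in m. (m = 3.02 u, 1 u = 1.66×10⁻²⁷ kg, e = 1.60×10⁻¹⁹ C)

L ≈ 15.1 m

r = mv/(qB) = 0.0616 m, so one revolution covers 2πr = 0.387 m.
In 39 revolutions: L = 39·2πr = 15.1 m.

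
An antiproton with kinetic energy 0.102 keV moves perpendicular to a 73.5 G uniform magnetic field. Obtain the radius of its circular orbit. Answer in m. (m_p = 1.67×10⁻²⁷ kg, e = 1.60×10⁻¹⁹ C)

r ≈ 0.199 m

Convert the energy: K = 0.102 keV = 1.63×10^-17 J.
v = √(2K/m) = √(2·1.63×10^-17/1.67×10^-27) = 1.40×10^5 m/s.
r = mv/(qB) = (1.67×10^-27)(1.40×10^5) / [(1×1.60×10^-19)(7.35×10^-3)] = 0.199 m.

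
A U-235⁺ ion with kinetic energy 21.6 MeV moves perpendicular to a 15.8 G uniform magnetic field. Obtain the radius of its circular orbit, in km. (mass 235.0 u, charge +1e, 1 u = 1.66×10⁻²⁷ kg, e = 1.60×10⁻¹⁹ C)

Convert the energy: K = 21.6 MeV = 3.46×10^-12 J.
v = √(2K/m) = √(2·3.46×10^-12/3.90×10^-25) = 4.21×10^6 m/s.
r = mv/(qB) = (3.90×10^-25)(4.21×10^6) / [(1×1.60×10^-19)(1.58×10^-3)] = 6500 m.

r ≈ 6.50 km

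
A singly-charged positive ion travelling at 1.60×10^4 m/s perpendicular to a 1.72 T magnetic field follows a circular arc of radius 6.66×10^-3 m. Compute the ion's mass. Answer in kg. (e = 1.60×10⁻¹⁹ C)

m ≈ 1.15×10^-25 kg

qvB = mv²/r ⇒ m = qBr/v.
m = (1×1.60×10^-19)(1.72)(6.66×10^-3) / (1.60×10^4) = 1.15×10^-25 kg.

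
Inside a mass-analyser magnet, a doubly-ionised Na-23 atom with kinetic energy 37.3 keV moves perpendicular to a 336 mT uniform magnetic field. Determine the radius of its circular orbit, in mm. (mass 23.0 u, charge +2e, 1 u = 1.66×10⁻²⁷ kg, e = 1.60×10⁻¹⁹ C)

Convert the energy: K = 37.3 keV = 5.97×10^-15 J.
v = √(2K/m) = √(2·5.97×10^-15/3.82×10^-26) = 5.59×10^5 m/s.
r = mv/(qB) = (3.82×10^-26)(5.59×10^5) / [(2×1.60×10^-19)(0.336)] = 0.199 m.

r ≈ 199 mm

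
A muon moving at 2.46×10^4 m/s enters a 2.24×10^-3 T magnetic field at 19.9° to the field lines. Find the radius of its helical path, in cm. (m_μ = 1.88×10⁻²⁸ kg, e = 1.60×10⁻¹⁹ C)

Only the perpendicular component v⊥ = v sin19.9° = 8370 m/s is bent by the field.
r = m v⊥ /(qB) = (1.88×10^-28)(8370) / [(1×1.60×10^-19)(2.24×10^-3)] = 4.39×10^-3 m.

r ≈ 0.439 cm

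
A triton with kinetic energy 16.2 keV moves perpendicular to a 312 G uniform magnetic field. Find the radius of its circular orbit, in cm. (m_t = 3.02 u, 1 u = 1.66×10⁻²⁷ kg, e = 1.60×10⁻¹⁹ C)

r ≈ 102 cm

Convert the energy: K = 16.2 keV = 2.59×10^-15 J.
v = √(2K/m) = √(2·2.59×10^-15/5.01×10^-27) = 1.02×10^6 m/s.
r = mv/(qB) = (5.01×10^-27)(1.02×10^6) / [(1×1.60×10^-19)(0.0312)] = 1.02 m.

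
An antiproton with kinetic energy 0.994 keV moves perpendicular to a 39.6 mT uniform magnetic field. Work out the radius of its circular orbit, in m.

Convert the energy: K = 0.994 keV = 1.59×10^-16 J.
v = √(2K/m) = √(2·1.59×10^-16/1.67×10^-27) = 4.36×10^5 m/s.
r = mv/(qB) = (1.67×10^-27)(4.36×10^5) / [(1×1.60×10^-19)(0.0396)] = 0.115 m.

r ≈ 0.115 m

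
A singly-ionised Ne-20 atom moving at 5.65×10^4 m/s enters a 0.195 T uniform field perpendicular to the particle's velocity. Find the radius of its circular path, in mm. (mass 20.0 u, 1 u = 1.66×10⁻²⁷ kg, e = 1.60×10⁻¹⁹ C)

r ≈ 60.1 mm

The magnetic force provides the centripetal force: qvB = mv²/r, so r = mv/(qB).
r = (3.32×10^-26 kg)(5.65×10^4 m/s) / [(1×1.60×10^-19 C)(0.195 T)] = 0.0601 m.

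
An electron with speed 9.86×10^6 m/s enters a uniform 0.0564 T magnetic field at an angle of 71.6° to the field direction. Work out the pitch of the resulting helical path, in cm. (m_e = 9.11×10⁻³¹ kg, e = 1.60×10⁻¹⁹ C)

pitch ≈ 0.197 cm

The velocity component along B is v∥ = v cos71.6° = 3.11×10^6 m/s.
The cyclotron period T = 2πm/(qB) = 6.34×10^-10 s is set by m, q, B alone.
Pitch = v∥·T = (3.11×10^6)(6.34×10^-10) = 1.97×10^-3 m.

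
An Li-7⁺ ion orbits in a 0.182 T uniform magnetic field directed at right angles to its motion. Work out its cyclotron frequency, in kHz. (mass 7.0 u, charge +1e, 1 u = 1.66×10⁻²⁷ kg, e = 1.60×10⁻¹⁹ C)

f ≈ 399 kHz

f = qB/(2πm) = (1×1.60×10^-19)(0.182) / [2π(1.16×10^-26)] = 3.99×10^5 Hz.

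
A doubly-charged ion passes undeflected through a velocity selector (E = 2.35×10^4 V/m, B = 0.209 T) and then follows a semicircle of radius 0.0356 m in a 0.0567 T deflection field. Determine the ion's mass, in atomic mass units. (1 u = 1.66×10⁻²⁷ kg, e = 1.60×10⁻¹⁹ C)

m ≈ 3.46 u

v = E/B₁ = 1.12×10^5 m/s.
From r = mv/(qB₂), m = qB₂r/v = (2×1.60×10^-19)(0.0567)(0.0356) / (1.12×10^5) = 5.74×10^-27 kg.
In atomic mass units: m = 5.74×10^-27 / 1.66×10^-27 = 3.46 u.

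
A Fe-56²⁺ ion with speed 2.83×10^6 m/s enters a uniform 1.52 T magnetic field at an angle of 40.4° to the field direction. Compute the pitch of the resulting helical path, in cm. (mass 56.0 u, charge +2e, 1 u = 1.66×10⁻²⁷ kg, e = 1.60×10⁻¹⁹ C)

pitch ≈ 259 cm

The velocity component along B is v∥ = v cos40.4° = 2.16×10^6 m/s.
The cyclotron period T = 2πm/(qB) = 1.20×10^-6 s is set by m, q, B alone.
Pitch = v∥·T = (2.16×10^6)(1.20×10^-6) = 2.59 m.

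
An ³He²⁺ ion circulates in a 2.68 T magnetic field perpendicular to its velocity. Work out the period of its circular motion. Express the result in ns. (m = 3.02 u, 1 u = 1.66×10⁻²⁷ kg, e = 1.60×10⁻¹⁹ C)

The cyclotron period is independent of speed: T = 2πm/(qB).
T = 2π(5.01×10^-27) / [(2×1.60×10^-19)(2.68)] = 3.67×10^-8 s.

T ≈ 36.7 ns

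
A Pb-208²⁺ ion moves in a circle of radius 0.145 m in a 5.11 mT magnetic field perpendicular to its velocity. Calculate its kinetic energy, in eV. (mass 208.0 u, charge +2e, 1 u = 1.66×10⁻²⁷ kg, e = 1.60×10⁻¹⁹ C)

K ≈ 0.509 eV

v = qBr/m = (2×1.60×10^-19)(5.11×10^-3)(0.145) / (3.45×10^-25) = 687 m/s.
K = ½mv² = 0.5·(3.45×10^-25)·(687)² = 8.14×10^-20 J = 0.509 eV.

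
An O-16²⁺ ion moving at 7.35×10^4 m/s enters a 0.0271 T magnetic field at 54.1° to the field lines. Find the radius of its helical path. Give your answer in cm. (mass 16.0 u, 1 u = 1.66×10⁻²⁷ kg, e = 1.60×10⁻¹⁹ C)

r ≈ 18.2 cm

Only the perpendicular component v⊥ = v sin54.1° = 5.95×10^4 m/s is bent by the field.
r = m v⊥ /(qB) = (2.66×10^-26)(5.95×10^4) / [(2×1.60×10^-19)(0.0271)] = 0.182 m.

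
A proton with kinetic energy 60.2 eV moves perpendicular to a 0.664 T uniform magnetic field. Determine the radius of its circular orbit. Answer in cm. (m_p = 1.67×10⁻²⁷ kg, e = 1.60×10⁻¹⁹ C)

Convert the energy: K = 60.2 eV = 9.63×10^-18 J.
v = √(2K/m) = √(2·9.63×10^-18/1.67×10^-27) = 1.07×10^5 m/s.
r = mv/(qB) = (1.67×10^-27)(1.07×10^5) / [(1×1.60×10^-19)(0.664)] = 1.69×10^-3 m.

r ≈ 0.169 cm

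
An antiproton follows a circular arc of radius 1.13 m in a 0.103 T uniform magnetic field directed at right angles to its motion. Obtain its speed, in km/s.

v ≈ 11200 km/s

From qvB = mv²/r, v = qBr/m.
v = (1×1.60×10^-19)(0.103)(1.13) / (1.67×10^-27) = 1.12×10^7 m/s.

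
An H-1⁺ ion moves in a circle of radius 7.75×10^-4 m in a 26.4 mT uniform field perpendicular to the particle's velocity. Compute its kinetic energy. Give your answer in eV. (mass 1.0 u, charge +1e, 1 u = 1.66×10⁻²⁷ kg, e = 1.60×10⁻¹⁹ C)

v = qBr/m = (1×1.60×10^-19)(0.0264)(7.75×10^-4) / (1.66×10^-27) = 1970 m/s.
K = ½mv² = 0.5·(1.66×10^-27)·(1970)² = 3.23×10^-21 J = 0.0202 eV.

K ≈ 0.0202 eV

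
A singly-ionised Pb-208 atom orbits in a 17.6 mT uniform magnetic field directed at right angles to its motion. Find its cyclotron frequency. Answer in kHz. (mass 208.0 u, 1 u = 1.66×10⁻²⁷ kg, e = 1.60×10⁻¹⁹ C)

f = qB/(2πm) = (1×1.60×10^-19)(0.0176) / [2π(3.45×10^-25)] = 1300 Hz.

f ≈ 1.30 kHz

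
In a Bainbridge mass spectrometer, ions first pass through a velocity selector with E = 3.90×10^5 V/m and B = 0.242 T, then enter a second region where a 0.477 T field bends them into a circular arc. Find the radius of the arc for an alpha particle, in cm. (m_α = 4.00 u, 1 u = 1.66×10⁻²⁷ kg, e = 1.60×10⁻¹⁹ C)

The selector passes v = E/B = 3.90×10^5/0.242 = 1.61×10^6 m/s.
In the deflection region, r = mv/(qB₂) = (6.64×10^-27)(1.61×10^6) / [(2×1.60×10^-19)(0.477)] = 0.0701 m.

r ≈ 7.01 cm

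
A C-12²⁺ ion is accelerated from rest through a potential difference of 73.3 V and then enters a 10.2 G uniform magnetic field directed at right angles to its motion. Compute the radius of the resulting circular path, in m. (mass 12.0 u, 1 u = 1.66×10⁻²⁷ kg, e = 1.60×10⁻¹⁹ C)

The kinetic energy gained is K = qV = (2×1.60×10^-19)(73.3) = 2.35×10^-17 J.
v = √(2K/m) = 4.85×10^4 m/s.
r = mv/(qB) = (1.99×10^-26)(4.85×10^4) / [(2×1.60×10^-19)(1.02×10^-3)] = 2.96 m.

r ≈ 2.96 m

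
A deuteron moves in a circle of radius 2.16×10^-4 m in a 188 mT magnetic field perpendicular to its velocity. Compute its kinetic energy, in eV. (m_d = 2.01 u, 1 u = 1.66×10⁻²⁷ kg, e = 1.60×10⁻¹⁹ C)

v = qBr/m = (1×1.60×10^-19)(0.188)(2.16×10^-4) / (3.34×10^-27) = 1950 m/s.
K = ½mv² = 0.5·(3.34×10^-27)·(1950)² = 6.33×10^-21 J = 0.0395 eV.

K ≈ 0.0395 eV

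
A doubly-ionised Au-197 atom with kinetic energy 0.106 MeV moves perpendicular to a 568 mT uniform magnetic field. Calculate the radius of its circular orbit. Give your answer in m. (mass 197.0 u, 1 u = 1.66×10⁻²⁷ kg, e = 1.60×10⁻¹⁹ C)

r ≈ 0.579 m

Convert the energy: K = 0.106 MeV = 1.70×10^-14 J.
v = √(2K/m) = √(2·1.70×10^-14/3.27×10^-25) = 3.22×10^5 m/s.
r = mv/(qB) = (3.27×10^-25)(3.22×10^5) / [(2×1.60×10^-19)(0.568)] = 0.579 m.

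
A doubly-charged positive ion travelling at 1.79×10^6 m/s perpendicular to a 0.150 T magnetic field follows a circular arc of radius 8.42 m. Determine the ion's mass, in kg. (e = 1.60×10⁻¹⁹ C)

m ≈ 2.26×10^-25 kg

qvB = mv²/r ⇒ m = qBr/v.
m = (2×1.60×10^-19)(0.150)(8.42) / (1.79×10^6) = 2.26×10^-25 kg.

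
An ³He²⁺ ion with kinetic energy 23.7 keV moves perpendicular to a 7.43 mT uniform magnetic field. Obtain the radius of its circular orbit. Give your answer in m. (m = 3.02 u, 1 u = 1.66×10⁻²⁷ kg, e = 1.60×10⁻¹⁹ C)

Convert the energy: K = 23.7 keV = 3.79×10^-15 J.
v = √(2K/m) = √(2·3.79×10^-15/5.01×10^-27) = 1.23×10^6 m/s.
r = mv/(qB) = (5.01×10^-27)(1.23×10^6) / [(2×1.60×10^-19)(7.43×10^-3)] = 2.59 m.

r ≈ 2.59 m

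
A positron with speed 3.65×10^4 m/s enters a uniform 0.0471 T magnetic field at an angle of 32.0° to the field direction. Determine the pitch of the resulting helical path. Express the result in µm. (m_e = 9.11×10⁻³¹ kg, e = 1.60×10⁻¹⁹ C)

The velocity component along B is v∥ = v cos32.0° = 3.10×10^4 m/s.
The cyclotron period T = 2πm/(qB) = 7.60×10^-10 s is set by m, q, B alone.
Pitch = v∥·T = (3.10×10^4)(7.60×10^-10) = 2.35×10^-5 m.

pitch ≈ 23.5 µm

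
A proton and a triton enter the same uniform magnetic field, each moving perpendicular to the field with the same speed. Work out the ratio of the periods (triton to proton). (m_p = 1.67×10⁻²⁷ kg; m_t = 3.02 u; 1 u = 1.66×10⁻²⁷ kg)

T = 2πm/(qB) is independent of speed, so T₂/T₁ = (m₂/q₂)/(m₁/q₁).
T_{triton}/T_{proton} = (5.01×10^-27/1e) / (1.67×10^-27/1e) = 3.00.

ratio ≈ 3.00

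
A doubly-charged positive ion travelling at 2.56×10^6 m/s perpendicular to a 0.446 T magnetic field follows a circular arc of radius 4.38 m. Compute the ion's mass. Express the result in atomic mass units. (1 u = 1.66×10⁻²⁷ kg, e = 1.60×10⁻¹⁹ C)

qvB = mv²/r ⇒ m = qBr/v.
m = (2×1.60×10^-19)(0.446)(4.38) / (2.56×10^6) = 2.44×10^-25 kg = 147 u.

m ≈ 147 u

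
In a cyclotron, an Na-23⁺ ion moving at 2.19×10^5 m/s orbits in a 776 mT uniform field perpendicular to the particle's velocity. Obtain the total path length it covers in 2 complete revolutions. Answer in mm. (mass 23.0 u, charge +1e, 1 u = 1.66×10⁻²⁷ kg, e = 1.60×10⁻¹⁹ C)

L ≈ 846 mm

r = mv/(qB) = 0.0673 m, so one revolution covers 2πr = 0.423 m.
In 2 revolutions: L = 2·2πr = 0.846 m.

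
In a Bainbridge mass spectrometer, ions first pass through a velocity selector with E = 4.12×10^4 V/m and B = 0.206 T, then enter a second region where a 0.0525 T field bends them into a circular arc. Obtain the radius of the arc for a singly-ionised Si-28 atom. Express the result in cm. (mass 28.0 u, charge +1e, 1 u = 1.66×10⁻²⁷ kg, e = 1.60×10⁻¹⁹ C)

The selector passes v = E/B = 4.12×10^4/0.206 = 2.00×10^5 m/s.
In the deflection region, r = mv/(qB₂) = (4.65×10^-26)(2.00×10^5) / [(1×1.60×10^-19)(0.0525)] = 1.11 m.

r ≈ 111 cm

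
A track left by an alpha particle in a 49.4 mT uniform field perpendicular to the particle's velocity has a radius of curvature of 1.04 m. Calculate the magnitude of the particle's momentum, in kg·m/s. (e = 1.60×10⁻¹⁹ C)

Since qvB = mv²/r, the momentum p = mv = qBr.
p = (2×1.60×10^-19)(0.0494)(1.04) = 1.64×10^-20 kg·m/s.

p ≈ 1.64×10^-20 kg·m/s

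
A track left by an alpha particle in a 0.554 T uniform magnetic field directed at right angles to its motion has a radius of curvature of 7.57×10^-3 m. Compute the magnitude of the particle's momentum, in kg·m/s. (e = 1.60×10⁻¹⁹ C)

Since qvB = mv²/r, the momentum p = mv = qBr.
p = (2×1.60×10^-19)(0.554)(7.57×10^-3) = 1.34×10^-21 kg·m/s.

p ≈ 1.34×10^-21 kg·m/s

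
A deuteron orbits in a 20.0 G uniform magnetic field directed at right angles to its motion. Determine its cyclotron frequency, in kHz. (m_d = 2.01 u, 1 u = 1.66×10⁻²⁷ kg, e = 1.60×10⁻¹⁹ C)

f = qB/(2πm) = (1×1.60×10^-19)(2.00×10^-3) / [2π(3.34×10^-27)] = 1.53×10^4 Hz.

f ≈ 15.3 kHz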